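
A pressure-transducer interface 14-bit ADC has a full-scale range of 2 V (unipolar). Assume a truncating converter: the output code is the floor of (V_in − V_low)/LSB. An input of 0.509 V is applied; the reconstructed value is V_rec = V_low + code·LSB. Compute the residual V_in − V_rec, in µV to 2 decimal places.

One LSB is 2 V / 16384 = 122.07 µV.
Scaled input = 4169.7280 LSBs, so code = 4169.
Reconstructed: 0.50891113 V.
Difference: 8.88672e-05 V → 88.87 µV.

88.87 µV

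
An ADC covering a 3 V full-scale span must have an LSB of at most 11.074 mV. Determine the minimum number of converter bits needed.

Number of steps required ≥ 3 V / 11.074 mV = 270.90.
Need 2^N ≥ 270.90; 2^8 = 256, 2^9 = 512.
Minimum N = 9.

9 bits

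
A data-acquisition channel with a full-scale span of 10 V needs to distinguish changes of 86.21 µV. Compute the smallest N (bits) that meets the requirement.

17 bits

Number of steps required ≥ 10 V / 86.21 µV = 115995.82.
Need 2^N ≥ 115995.82; 2^16 = 65536, 2^17 = 131072.
Minimum N = 17.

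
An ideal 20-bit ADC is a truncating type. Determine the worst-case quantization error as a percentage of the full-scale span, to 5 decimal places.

Truncating → worst-case error = 1 LSB = V_FS/2^20, so 100/1048576 = 9.53674e-05 % of full scale.

0.00010 %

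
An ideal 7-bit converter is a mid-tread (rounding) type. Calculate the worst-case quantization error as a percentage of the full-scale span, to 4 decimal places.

Rounding → worst-case error = ½ LSB = V_FS/2^8, so 100/256 = 0.390625 % of full scale.

0.3906 %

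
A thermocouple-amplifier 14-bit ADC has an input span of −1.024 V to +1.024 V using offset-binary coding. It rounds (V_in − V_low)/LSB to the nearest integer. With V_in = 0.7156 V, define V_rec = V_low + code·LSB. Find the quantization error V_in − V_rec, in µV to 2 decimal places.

LSB = 2.048/2^14 = 125.00 µV.
Scaled input = 13916.8000 LSBs, so code = 13917.
Reconstructed: 0.715625 V.
Difference: -2.5e-05 V → -25.00 µV.

-25.00 µV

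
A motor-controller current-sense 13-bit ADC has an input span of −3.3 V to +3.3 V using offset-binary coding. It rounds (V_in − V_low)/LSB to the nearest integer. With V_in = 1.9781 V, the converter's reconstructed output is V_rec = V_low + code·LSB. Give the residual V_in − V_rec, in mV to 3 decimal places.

0.195 mV

Step size: 6.6 V ÷ 2^13 = 0.806 mV.
Scaled input = 6551.2417 LSBs, so code = 6551.
Code 6551 maps back to (−3.3) + 6551×0.000805664 V = 1.9779053 V.
Difference: 0.000194727 V → 0.195 mV.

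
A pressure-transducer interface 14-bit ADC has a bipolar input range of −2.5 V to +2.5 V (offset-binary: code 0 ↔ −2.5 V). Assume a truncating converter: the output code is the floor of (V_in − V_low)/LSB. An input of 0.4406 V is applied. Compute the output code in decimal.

Full-scale span = 5 V; LSB = 5/2^14 = 305.18 µV.
(V_in − V_low)/LSB = (0.4406 − (−2.5)) / 0.000305176 = 9635.758.
Floor → code 9635.

code 9635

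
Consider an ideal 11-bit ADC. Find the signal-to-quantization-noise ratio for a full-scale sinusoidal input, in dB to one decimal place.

68.0 dB

SNR ≈ 6.02·N + 1.76 dB = 6.02·11 + 1.76 = 67.98 dB.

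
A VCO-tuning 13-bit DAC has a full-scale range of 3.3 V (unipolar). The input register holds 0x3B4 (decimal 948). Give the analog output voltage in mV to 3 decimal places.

LSB = 3.3 V / 2^13 = 402.83 µV.
Code 0x3B4 = 948 decimal.
V_out = 0 + 948 × 0.000402832 V = 0.381885 V.
= 381.885 mV.

381.885 mV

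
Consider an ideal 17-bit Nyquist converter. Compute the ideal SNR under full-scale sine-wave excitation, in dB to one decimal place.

SNR ≈ 6.02·N + 1.76 dB = 6.02·17 + 1.76 = 104.10 dB.

104.1 dB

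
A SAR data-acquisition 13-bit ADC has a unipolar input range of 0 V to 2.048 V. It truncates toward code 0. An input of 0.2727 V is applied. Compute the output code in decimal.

code 1090

With 8192 levels over 2.048 V, one step is 250.00 µV.
Input sits at 1090.800 steps above V_low.
⌊·⌋(1090.800) = 1090.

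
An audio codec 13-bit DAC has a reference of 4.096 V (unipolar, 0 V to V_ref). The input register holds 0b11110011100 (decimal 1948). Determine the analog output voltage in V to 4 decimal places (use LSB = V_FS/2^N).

LSB = 4.096 V / 2^13 = 0.500 mV.
Code 0b11110011100 = 1948 decimal.
V_out = 0 + 1948 × 0.0005 V = 0.974 V.

0.9740 V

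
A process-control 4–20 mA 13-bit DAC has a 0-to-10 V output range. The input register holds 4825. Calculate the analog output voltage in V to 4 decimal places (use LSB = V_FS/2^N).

LSB = 10 V / 2^13 = 1.221 mV.
V_out = 0 + 4825 × 0.0012207 V = 5.88989 V.

5.8899 V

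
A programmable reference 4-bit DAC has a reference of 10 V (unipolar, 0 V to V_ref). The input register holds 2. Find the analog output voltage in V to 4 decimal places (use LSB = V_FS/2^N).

LSB = 10 V / 2^4 = 0.6250 V.
V_out = 0 + 2 × 0.625 V = 1.25 V.

1.2500 V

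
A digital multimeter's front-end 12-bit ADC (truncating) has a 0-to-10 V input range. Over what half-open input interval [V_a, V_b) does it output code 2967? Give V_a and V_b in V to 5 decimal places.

[7.24365 V, 7.24609 V)

LSB = 10/2^12 = 2.441 mV.
V_a = V_low + 2967·LSB = 7.24365 V; V_b = V_low + 2968·LSB = 7.24609 V.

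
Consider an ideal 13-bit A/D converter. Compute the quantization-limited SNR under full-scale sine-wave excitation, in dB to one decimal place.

SNR ≈ 6.02·N + 1.76 dB = 6.02·13 + 1.76 = 80.02 dB.

80.0 dB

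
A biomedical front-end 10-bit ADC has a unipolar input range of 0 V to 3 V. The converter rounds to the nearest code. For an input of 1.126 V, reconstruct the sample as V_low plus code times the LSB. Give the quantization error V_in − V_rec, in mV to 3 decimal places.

LSB = 3/2^10 = 2.930 mV.
Scaled input = 384.3413 LSBs, so code = 384.
Reconstructed: 1.125 V.
V_in − V_rec = 0.001 V = 1.000 mV.

1.000 mV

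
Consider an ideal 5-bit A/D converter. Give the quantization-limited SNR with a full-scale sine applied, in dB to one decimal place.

31.9 dB

SNR ≈ 6.02·N + 1.76 dB = 6.02·5 + 1.76 = 31.86 dB.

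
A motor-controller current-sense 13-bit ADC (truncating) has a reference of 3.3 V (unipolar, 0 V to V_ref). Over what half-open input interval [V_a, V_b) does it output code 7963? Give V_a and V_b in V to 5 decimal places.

LSB = 3.3/2^13 = 402.83 µV.
V_a = V_low + 7963·LSB = 3.20775 V; V_b = V_low + 7964·LSB = 3.20815 V.

[3.20775 V, 3.20815 V)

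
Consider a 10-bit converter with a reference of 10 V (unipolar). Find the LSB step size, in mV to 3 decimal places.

9.766 mV

Full-scale span = 10 V.
LSB = 10 / 2^10 = 10 / 1024 = 0.00976562 V = 9.766 mV.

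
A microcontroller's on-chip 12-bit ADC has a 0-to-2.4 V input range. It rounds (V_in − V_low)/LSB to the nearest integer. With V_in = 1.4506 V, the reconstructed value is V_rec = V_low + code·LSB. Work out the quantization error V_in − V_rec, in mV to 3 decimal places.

-0.181 mV

One LSB is 2.4 V / 4096 = 0.586 mV.
(1.4506 − 0)/0.000585937 = 2475.6907; round gives code 2476.
Code 2476 maps back to 0 + 2476×0.000585937 V = 1.4507812 V.
Error = 1.4506 − 1.4507812 = -0.00018125 V = -0.181 mV.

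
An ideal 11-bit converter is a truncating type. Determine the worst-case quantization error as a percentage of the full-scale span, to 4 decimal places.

0.0488 %

Truncating → worst-case error = 1 LSB = V_FS/2^11, so 100/2048 = 0.0488281 % of full scale.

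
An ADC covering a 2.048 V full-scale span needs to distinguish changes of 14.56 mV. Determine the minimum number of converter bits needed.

8 bits

Number of steps required ≥ 2.048 V / 14.56 mV = 140.66.
Need 2^N ≥ 140.66; 2^7 = 128, 2^8 = 256.
Minimum N = 8.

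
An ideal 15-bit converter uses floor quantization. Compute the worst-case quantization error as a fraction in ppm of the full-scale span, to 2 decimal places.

Truncating → worst-case error = 1 LSB = V_FS/2^15, so 1e+06/32768 = 30.5176 ppm of full scale.

30.52 ppm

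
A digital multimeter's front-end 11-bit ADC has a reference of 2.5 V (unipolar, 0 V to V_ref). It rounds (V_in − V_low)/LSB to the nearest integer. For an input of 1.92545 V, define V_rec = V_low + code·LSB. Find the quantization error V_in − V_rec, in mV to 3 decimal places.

0.401 mV

One LSB is 2.5 V / 2048 = 1.221 mV.
(1.92545 − 0)/0.0012207 = 1577.3286; round gives code 1577.
Reconstructed: 1.9250488 V.
V_in − V_rec = 0.000401172 V = 0.401 mV.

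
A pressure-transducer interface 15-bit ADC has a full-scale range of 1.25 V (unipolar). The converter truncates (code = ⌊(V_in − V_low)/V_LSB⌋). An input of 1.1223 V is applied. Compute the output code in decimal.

LSB = 1.25 V / 32768 = 38.15 µV.
(1.1223 − 0) / 3.8147e-05 = 29420.421 LSBs.
Floor → code 29420.

code 29420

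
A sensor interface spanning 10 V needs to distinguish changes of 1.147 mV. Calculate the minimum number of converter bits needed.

14 bits

Number of steps required ≥ 10 V / 1.147 mV = 8718.40.
Need 2^N ≥ 8718.40; 2^13 = 8192, 2^14 = 16384.
Minimum N = 14.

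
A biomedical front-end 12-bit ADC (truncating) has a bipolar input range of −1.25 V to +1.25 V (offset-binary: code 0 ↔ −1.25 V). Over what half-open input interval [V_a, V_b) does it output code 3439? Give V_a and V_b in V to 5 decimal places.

LSB = 2.5/2^12 = 0.610 mV.
V_a = V_low + 3439·LSB = 0.848999 V; V_b = V_low + 3440·LSB = 0.849609 V.

[0.84900 V, 0.84961 V)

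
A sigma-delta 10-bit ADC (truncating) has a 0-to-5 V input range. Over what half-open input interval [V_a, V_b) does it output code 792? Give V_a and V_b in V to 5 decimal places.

[3.86719 V, 3.87207 V)

LSB = 5/2^10 = 4.883 mV.
V_a = V_low + 792·LSB = 3.86719 V; V_b = V_low + 793·LSB = 3.87207 V.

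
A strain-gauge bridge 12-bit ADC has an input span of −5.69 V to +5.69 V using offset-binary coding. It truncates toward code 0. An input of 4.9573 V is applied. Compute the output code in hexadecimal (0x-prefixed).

code 0xEF8 (decimal 3832)

Full-scale span = 11.38 V; LSB = 11.38/2^12 = 2.778 mV.
Input sits at 3832.280 steps above V_low.
Floor → code 3832.
In hexadecimal (0x-prefixed): 0xEF8.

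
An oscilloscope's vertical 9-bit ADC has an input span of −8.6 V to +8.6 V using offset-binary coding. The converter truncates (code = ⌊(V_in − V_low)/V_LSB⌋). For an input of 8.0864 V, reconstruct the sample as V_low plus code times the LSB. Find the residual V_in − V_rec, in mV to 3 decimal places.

23.900 mV

Step size: 17.2 V ÷ 2^9 = 33.594 mV.
(8.0864 − (−8.6))/0.0335937 = 496.7114; ⌊·⌋ gives code 496.
V_rec = (−8.6) + 496·0.0335937 = 8.0625 V.
Error = 8.0864 − 8.0625 = 0.0239 V = 23.900 mV.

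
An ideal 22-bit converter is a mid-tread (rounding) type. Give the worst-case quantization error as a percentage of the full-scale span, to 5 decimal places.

Rounding → worst-case error = ½ LSB = V_FS/2^23, so 100/8388608 = 1.19209e-05 % of full scale.

0.00001 %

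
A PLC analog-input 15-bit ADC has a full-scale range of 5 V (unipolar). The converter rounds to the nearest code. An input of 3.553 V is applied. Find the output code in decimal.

code 23285

LSB = 5 V / 32768 = 152.59 µV.
(3.553 − 0) / 0.000152588 = 23284.941 LSBs.
round(23284.941) = 23285.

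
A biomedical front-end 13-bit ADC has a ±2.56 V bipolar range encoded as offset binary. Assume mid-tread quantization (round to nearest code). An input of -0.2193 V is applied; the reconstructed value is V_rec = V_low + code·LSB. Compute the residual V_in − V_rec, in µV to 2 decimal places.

One LSB is 5.12 V / 8192 = 0.625 mV.
(V_in − V_low)/LSB = (-0.2193 − (−2.56))/0.000625 = 3745.1200 → code 3745 (round).
Reconstructed: -0.219375 V.
V_in − V_rec = 7.5e-05 V = 75.00 µV.

75.00 µV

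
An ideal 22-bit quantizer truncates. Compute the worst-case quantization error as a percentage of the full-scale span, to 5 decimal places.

Truncating → worst-case error = 1 LSB = V_FS/2^22, so 100/4194304 = 2.38419e-05 % of full scale.

0.00002 %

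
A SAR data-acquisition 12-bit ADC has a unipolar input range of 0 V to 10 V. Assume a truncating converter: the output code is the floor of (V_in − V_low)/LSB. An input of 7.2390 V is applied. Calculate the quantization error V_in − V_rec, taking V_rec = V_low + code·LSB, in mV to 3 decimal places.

One LSB is 10 V / 4096 = 2.441 mV.
Scaled input = 2965.0944 LSBs, so code = 2965.
Reconstructed: 7.2387695 V.
V_in − V_rec = 0.000230469 V = 0.230 mV.

0.230 mV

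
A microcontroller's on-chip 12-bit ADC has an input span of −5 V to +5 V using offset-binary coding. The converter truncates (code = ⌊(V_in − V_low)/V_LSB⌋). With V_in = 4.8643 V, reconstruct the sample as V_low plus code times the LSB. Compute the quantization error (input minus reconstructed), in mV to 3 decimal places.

1.019 mV

Step size: 10 V ÷ 2^12 = 2.441 mV.
(V_in − V_low)/LSB = (4.8643 − (−5))/0.00244141 = 4040.4173 → code 4040 (floor).
Reconstructed: 4.8632812 V.
Error = 4.8643 − 4.8632812 = 0.00101875 V = 1.019 mV.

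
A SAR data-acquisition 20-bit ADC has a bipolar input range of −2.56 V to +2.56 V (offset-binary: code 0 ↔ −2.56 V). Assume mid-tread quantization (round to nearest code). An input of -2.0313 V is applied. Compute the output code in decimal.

code 108278

Full-scale span = 5.12 V; LSB = 5.12/2^20 = 4.88 µV.
(-2.0313 − (−2.56)) / 4.88281e-06 = 108277.760 LSBs.
Round → code 108278.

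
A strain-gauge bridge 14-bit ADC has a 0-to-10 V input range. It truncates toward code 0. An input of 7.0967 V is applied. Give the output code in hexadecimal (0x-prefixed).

code 0x2D6B (decimal 11627)

Full-scale span = 10 V; LSB = 10/2^14 = 0.610 mV.
(V_in − V_low)/LSB = (7.0967 − 0) / 0.000610352 = 11627.233.
Floor → code 11627.
In hexadecimal (0x-prefixed): 0x2D6B.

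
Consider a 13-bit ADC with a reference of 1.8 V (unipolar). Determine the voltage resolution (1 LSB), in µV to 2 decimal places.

219.73 µV

Full-scale span = 1.8 V.
LSB = 1.8 / 2^13 = 1.8 / 8192 = 0.000219727 V = 219.73 µV.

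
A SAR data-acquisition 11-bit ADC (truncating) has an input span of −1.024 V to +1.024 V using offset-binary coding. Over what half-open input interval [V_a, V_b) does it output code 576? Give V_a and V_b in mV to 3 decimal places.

LSB = 2.048/2^11 = 1.000 mV.
V_a = V_low + 576·LSB = -0.448 V; V_b = V_low + 577·LSB = -0.447 V.

[-448.000 mV, -447.000 mV)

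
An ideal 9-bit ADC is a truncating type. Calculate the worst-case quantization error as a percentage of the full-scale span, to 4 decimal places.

Truncating → worst-case error = 1 LSB = V_FS/2^9, so 100/512 = 0.195312 % of full scale.

0.1953 %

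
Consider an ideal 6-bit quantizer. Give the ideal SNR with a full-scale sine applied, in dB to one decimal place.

SNR ≈ 6.02·N + 1.76 dB = 6.02·6 + 1.76 = 37.88 dB.

37.9 dB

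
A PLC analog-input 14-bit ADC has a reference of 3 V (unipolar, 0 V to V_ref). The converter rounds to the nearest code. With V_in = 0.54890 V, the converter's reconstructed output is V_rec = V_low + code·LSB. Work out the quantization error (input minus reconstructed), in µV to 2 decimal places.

One LSB is 3 V / 16384 = 183.11 µV.
(0.54890 − 0)/0.000183105 = 2997.7259; round gives code 2998.
V_rec = 0 + 2998·0.000183105 = 0.5489502 V.
Difference: -5.01953e-05 V → -50.20 µV.

-50.20 µV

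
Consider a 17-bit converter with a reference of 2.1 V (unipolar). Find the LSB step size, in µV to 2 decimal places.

16.02 µV

Full-scale span = 2.1 V.
LSB = 2.1 / 2^17 = 2.1 / 131072 = 1.60217e-05 V = 16.02 µV.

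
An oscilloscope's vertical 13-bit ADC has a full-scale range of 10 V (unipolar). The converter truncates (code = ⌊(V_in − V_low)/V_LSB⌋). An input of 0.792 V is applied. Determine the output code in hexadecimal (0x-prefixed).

LSB = 10 V / 8192 = 1.221 mV.
Input sits at 648.806 steps above V_low.
⌊·⌋(648.806) = 648.
In hexadecimal (0x-prefixed): 0x288.

code 0x288 (decimal 648)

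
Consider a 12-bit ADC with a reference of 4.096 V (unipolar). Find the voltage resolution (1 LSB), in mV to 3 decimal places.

Full-scale span = 4.096 V.
LSB = 4.096 / 2^12 = 4.096 / 4096 = 0.001 V = 1.000 mV.

1.000 mV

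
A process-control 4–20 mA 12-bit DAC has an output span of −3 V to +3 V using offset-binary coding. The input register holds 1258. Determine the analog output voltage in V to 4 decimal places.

-1.1572 V

LSB = 6 V / 2^12 = 1.465 mV.
V_out = (−3) + 1258 × 0.00146484 V = -1.15723 V.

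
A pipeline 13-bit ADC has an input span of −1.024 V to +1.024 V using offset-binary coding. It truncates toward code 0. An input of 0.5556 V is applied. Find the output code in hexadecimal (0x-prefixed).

code 0x18AE (decimal 6318)

LSB = 2.048 V / 8192 = 250.00 µV.
Input sits at 6318.400 steps above V_low.
Floor → code 6318.
In hexadecimal (0x-prefixed): 0x18AE.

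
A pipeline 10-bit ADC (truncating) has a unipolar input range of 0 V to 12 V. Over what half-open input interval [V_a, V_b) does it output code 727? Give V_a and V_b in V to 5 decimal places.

LSB = 12/2^10 = 11.719 mV.
V_a = V_low + 727·LSB = 8.51953 V; V_b = V_low + 728·LSB = 8.53125 V.

[8.51953 V, 8.53125 V)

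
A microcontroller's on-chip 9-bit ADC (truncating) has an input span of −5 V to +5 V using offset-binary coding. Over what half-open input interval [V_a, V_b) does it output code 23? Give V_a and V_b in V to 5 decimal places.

LSB = 10/2^9 = 19.531 mV.
V_a = V_low + 23·LSB = -4.55078 V; V_b = V_low + 24·LSB = -4.53125 V.

[-4.55078 V, -4.53125 V)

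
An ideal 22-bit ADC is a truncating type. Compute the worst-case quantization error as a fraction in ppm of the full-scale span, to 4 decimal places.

Truncating → worst-case error = 1 LSB = V_FS/2^22, so 1e+06/4194304 = 0.238419 ppm of full scale.

0.2384 ppm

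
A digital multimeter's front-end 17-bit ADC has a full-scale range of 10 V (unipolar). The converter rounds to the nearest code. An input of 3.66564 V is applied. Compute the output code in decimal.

With 131072 levels over 10 V, one step is 76.29 µV.
(3.66564 − 0) / 7.62939e-05 = 48046.277 LSBs.
round(48046.277) = 48046.

code 48046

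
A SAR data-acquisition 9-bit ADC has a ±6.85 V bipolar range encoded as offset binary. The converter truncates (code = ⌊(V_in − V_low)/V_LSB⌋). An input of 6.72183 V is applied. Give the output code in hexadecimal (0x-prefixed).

With 512 levels over 13.7 V, one step is 26.758 mV.
(V_in − V_low)/LSB = (6.72183 − (−6.85)) / 0.0267578 = 507.210.
⌊·⌋(507.210) = 507.
In hexadecimal (0x-prefixed): 0x1FB.

code 0x1FB (decimal 507)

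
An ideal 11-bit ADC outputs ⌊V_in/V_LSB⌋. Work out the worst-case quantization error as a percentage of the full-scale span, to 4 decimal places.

0.0488 %

Truncating → worst-case error = 1 LSB = V_FS/2^11, so 100/2048 = 0.0488281 % of full scale.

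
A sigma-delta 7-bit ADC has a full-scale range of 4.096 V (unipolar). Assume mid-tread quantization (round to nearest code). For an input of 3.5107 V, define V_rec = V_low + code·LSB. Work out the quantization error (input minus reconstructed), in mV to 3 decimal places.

LSB = 4.096/2^7 = 32.000 mV.
Scaled input = 109.7094 LSBs, so code = 110.
Code 110 maps back to 0 + 110×0.032 V = 3.52 V.
Difference: -0.0093 V → -9.300 mV.

-9.300 mV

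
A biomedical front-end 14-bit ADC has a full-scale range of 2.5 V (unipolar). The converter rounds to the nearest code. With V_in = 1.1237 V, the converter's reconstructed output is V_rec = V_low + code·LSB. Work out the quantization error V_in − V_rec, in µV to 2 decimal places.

42.77 µV

LSB = 2.5/2^14 = 152.59 µV.
(1.1237 − 0)/0.000152588 = 7364.2803; round gives code 7364.
Code 7364 maps back to 0 + 7364×0.000152588 V = 1.1236572 V.
Difference: 4.27734e-05 V → 42.77 µV.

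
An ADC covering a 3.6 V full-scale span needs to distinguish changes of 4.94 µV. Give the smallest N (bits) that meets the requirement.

Number of steps required ≥ 3.6 V / 4.94 µV = 728744.94.
Need 2^N ≥ 728744.94; 2^19 = 524288, 2^20 = 1048576.
Minimum N = 20.

20 bits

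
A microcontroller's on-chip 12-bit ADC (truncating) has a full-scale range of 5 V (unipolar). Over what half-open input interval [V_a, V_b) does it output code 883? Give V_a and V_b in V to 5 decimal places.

[1.07788 V, 1.07910 V)

LSB = 5/2^12 = 1.221 mV.
V_a = V_low + 883·LSB = 1.07788 V; V_b = V_low + 884·LSB = 1.0791 V.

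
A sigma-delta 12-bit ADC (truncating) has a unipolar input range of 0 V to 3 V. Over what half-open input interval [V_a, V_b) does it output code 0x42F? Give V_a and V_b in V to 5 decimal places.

LSB = 3/2^12 = 0.732 mV.
Code 0x42F = 1071 decimal.
V_a = V_low + 1071·LSB = 0.784424 V; V_b = V_low + 1072·LSB = 0.785156 V.

[0.78442 V, 0.78516 V)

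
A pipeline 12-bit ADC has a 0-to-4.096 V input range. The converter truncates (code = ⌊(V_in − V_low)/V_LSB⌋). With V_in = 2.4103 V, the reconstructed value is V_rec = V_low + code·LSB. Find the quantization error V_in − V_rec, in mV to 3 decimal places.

0.300 mV

One LSB is 4.096 V / 4096 = 1.000 mV.
(2.4103 − 0)/0.001 = 2410.3000; ⌊·⌋ gives code 2410.
Code 2410 maps back to 0 + 2410×0.001 V = 2.41 V.
Error = 2.4103 − 2.41 = 0.0003 V = 0.300 mV.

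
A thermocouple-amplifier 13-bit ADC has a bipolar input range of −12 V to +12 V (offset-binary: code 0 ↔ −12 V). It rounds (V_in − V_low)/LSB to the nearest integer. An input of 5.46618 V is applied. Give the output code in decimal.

code 5962

With 8192 levels over 24 V, one step is 2.930 mV.
(5.46618 − (−12)) / 0.00292969 = 5961.789 LSBs.
So the output code is 5962.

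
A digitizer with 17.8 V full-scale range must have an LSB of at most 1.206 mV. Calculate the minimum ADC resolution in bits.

Number of steps required ≥ 17.8 V / 1.206 mV = 14759.54.
Need 2^N ≥ 14759.54; 2^13 = 8192, 2^14 = 16384.
Minimum N = 14.

14 bits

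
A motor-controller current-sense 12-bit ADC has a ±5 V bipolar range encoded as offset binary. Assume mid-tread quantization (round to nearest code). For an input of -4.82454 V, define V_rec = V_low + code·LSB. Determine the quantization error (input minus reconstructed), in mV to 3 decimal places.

-0.321 mV

Step size: 10 V ÷ 2^12 = 2.441 mV.
Scaled input = 71.8684 LSBs, so code = 72.
V_rec = (−5) + 72·0.00244141 = -4.8242188 V.
Error = -4.82454 − (−4.8242188) = -0.00032125 V = -0.321 mV.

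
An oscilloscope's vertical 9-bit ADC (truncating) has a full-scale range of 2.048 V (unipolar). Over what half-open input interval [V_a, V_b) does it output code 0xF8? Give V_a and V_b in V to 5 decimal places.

LSB = 2.048/2^9 = 4.000 mV.
Code 0xF8 = 248 decimal.
V_a = V_low + 248·LSB = 0.992 V; V_b = V_low + 249·LSB = 0.996 V.

[0.99200 V, 0.99600 V)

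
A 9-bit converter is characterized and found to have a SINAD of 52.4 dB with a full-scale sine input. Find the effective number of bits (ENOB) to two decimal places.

ENOB = (SINAD − 1.76) / 6.02 = (52.4 − 1.76)/6.02 = 8.412.

8.41 bits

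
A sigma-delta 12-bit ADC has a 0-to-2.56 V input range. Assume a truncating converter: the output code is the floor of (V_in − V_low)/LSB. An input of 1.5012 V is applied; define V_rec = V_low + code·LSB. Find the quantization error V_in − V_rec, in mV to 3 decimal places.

One LSB is 2.56 V / 4096 = 0.625 mV.
Scaled input = 2401.9200 LSBs, so code = 2401.
V_rec = 0 + 2401·0.000625 = 1.500625 V.
Difference: 0.000575 V → 0.575 mV.

0.575 mV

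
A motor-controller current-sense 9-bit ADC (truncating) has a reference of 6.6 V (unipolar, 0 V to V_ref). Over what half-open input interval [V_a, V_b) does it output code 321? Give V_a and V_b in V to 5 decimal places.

[4.13789 V, 4.15078 V)

LSB = 6.6/2^9 = 12.891 mV.
V_a = V_low + 321·LSB = 4.13789 V; V_b = V_low + 322·LSB = 4.15078 V.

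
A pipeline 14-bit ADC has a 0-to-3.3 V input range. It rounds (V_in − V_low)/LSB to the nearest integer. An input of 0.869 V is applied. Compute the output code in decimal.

LSB = 3.3 V / 16384 = 201.42 µV.
Input sits at 4314.453 steps above V_low.
Round → code 4314.

code 4314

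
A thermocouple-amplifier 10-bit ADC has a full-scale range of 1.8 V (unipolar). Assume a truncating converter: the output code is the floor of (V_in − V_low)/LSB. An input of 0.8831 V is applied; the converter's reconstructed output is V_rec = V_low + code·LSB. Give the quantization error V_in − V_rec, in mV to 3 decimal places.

0.678 mV

Step size: 1.8 V ÷ 2^10 = 1.758 mV.
(0.8831 − 0)/0.00175781 = 502.3858; ⌊·⌋ gives code 502.
V_rec = 0 + 502·0.00175781 = 0.88242188 V.
Difference: 0.000678125 V → 0.678 mV.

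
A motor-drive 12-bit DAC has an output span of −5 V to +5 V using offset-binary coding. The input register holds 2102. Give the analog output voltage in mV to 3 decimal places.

LSB = 10 V / 2^12 = 2.441 mV.
V_out = (−5) + 2102 × 0.00244141 V = 0.131836 V.
= 131.836 mV.

131.836 mV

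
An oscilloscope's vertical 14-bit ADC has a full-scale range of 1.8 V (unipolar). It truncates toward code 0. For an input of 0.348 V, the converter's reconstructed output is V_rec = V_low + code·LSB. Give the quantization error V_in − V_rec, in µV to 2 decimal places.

62.99 µV

Step size: 1.8 V ÷ 2^14 = 109.86 µV.
(0.348 − 0)/0.000109863 = 3167.5733; ⌊·⌋ gives code 3167.
V_rec = 0 + 3167·0.000109863 = 0.34793701 V.
Difference: 6.29883e-05 V → 62.99 µV.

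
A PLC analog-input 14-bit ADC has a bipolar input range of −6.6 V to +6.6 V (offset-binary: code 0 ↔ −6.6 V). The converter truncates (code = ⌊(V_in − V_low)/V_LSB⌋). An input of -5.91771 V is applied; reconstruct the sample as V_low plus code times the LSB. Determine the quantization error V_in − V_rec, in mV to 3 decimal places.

LSB = 13.2/2^14 = 0.806 mV.
(-5.91771 − (−6.6))/0.000805664 = 846.8666; ⌊·⌋ gives code 846.
Reconstructed: -5.9184082 V.
V_in − V_rec = 0.000698203 V = 0.698 mV.

0.698 mV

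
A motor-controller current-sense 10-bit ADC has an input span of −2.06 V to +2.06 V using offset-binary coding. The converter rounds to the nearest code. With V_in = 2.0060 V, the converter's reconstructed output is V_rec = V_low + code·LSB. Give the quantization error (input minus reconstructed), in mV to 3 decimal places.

-1.695 mV

LSB = 4.12/2^10 = 4.023 mV.
Scaled input = 1010.5786 LSBs, so code = 1011.
Reconstructed: 2.0076953 V.
Difference: -0.00169531 V → -1.695 mV.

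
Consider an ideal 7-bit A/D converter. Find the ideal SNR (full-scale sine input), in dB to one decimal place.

43.9 dB

SNR ≈ 6.02·N + 1.76 dB = 6.02·7 + 1.76 = 43.90 dB.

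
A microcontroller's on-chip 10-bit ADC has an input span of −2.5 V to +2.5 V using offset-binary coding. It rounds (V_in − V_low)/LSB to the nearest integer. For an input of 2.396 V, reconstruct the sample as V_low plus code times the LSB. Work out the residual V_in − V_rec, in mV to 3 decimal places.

Step size: 5 V ÷ 2^10 = 4.883 mV.
(V_in − V_low)/LSB = (2.396 − (−2.5))/0.00488281 = 1002.7008 → code 1003 (round).
Reconstructed: 2.3974609 V.
Difference: -0.00146094 V → -1.461 mV.

-1.461 mV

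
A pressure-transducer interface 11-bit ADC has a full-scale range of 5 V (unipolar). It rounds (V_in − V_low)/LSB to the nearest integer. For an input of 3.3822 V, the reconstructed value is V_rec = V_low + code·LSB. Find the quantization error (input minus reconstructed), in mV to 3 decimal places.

Step size: 5 V ÷ 2^11 = 2.441 mV.
Scaled input = 1385.3491 LSBs, so code = 1385.
Reconstructed: 3.3813477 V.
V_in − V_rec = 0.000852344 V = 0.852 mV.

0.852 mV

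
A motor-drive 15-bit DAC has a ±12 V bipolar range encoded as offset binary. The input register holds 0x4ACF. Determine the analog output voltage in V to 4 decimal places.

2.0266 V

LSB = 24 V / 2^15 = 0.732 mV.
Code 0x4ACF = 19151 decimal.
V_out = (−12) + 19151 × 0.000732422 V = 2.02661 V.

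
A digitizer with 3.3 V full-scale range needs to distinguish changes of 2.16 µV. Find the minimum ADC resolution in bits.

21 bits

Number of steps required ≥ 3.3 V / 2.16 µV = 1527777.78.
Need 2^N ≥ 1527777.78; 2^20 = 1048576, 2^21 = 2097152.
Minimum N = 21.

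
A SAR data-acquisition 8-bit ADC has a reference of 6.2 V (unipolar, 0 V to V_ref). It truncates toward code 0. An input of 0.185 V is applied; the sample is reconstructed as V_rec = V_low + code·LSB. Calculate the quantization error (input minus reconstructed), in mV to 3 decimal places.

Step size: 6.2 V ÷ 2^8 = 24.219 mV.
(V_in − V_low)/LSB = (0.185 − 0)/0.0242188 = 7.6387 → code 7 (floor).
Reconstructed: 0.16953125 V.
V_in − V_rec = 0.0154687 V = 15.469 mV.

15.469 mV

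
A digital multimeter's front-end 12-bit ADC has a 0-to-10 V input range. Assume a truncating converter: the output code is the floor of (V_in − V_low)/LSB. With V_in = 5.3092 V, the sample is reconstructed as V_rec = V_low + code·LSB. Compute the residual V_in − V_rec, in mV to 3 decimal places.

1.583 mV

LSB = 10/2^12 = 2.441 mV.
(V_in − V_low)/LSB = (5.3092 − 0)/0.00244141 = 2174.6483 → code 2174 (floor).
Reconstructed: 5.3076172 V.
V_in − V_rec = 0.00158281 V = 1.583 mV.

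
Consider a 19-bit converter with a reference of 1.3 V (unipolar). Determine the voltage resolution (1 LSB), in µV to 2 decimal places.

2.48 µV

Full-scale span = 1.3 V.
LSB = 1.3 / 2^19 = 1.3 / 524288 = 2.47955e-06 V = 2.48 µV.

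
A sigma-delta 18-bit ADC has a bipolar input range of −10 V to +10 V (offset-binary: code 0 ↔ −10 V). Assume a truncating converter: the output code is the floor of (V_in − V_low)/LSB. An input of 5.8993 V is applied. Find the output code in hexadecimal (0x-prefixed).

Full-scale span = 20 V; LSB = 20/2^18 = 76.29 µV.
Input sits at 208395.305 steps above V_low.
So the output code is 208395.
In hexadecimal (0x-prefixed): 0x32E0B.

code 0x32E0B (decimal 208395)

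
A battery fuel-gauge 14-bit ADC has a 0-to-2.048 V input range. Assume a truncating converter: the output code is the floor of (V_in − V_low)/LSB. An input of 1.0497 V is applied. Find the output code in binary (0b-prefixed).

With 16384 levels over 2.048 V, one step is 125.00 µV.
(V_in − V_low)/LSB = (1.0497 − 0) / 0.000125 = 8397.600.
Floor → code 8397.
In binary (0b-prefixed): 0b10000011001101.

code 0b10000011001101 (decimal 8397)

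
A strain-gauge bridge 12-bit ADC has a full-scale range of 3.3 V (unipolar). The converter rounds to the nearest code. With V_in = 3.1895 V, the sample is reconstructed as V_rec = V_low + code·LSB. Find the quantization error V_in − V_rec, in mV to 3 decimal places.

LSB = 3.3/2^12 = 0.806 mV.
(3.1895 − 0)/0.000805664 = 3958.8461; round gives code 3959.
Code 3959 maps back to 0 + 3959×0.000805664 V = 3.189624 V.
Difference: -0.000124023 V → -0.124 mV.

-0.124 mV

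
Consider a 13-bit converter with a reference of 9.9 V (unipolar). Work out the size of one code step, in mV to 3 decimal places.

1.208 mV

Full-scale span = 9.9 V.
LSB = 9.9 / 2^13 = 9.9 / 8192 = 0.0012085 V = 1.208 mV.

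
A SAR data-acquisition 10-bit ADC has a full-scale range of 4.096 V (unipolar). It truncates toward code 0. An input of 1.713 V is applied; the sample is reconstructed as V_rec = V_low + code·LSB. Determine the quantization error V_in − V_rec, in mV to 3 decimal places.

LSB = 4.096/2^10 = 4.000 mV.
(V_in − V_low)/LSB = (1.713 − 0)/0.004 = 428.2500 → code 428 (floor).
Code 428 maps back to 0 + 428×0.004 V = 1.712 V.
V_in − V_rec = 0.001 V = 1.000 mV.

1.000 mV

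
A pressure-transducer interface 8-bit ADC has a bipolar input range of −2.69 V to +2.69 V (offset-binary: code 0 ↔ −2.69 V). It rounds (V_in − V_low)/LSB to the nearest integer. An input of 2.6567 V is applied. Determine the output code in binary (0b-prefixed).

code 0b11111110 (decimal 254)

Full-scale span = 5.38 V; LSB = 5.38/2^8 = 21.016 mV.
Input sits at 254.415 steps above V_low.
So the output code is 254.
In binary (0b-prefixed): 0b11111110.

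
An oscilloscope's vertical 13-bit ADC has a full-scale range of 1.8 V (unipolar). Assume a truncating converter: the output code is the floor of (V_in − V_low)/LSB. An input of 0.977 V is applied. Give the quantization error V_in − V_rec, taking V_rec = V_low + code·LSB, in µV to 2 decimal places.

LSB = 1.8/2^13 = 219.73 µV.
(V_in − V_low)/LSB = (0.977 − 0)/0.000219727 = 4446.4356 → code 4446 (floor).
Reconstructed: 0.9769043 V.
V_in − V_rec = 9.57031e-05 V = 95.70 µV.

95.70 µV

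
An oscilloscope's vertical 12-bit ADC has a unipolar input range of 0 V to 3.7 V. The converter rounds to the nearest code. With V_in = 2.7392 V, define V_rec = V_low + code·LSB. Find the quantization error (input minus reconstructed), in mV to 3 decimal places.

0.333 mV

One LSB is 3.7 V / 4096 = 0.903 mV.
Scaled input = 3032.3684 LSBs, so code = 3032.
V_rec = 0 + 3032·0.00090332 = 2.7388672 V.
Error = 2.7392 − 2.7388672 = 0.000332812 V = 0.333 mV.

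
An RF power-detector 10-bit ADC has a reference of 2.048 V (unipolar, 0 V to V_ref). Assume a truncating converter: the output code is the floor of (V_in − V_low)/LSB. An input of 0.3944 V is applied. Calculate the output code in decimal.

With 1024 levels over 2.048 V, one step is 2.000 mV.
(V_in − V_low)/LSB = (0.3944 − 0) / 0.002 = 197.200.
Floor → code 197.

code 197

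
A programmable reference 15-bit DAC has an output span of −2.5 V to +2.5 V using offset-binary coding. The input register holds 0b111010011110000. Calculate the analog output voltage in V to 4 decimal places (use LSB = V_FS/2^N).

2.0679 V

LSB = 5 V / 2^15 = 152.59 µV.
Code 0b111010011110000 = 29936 decimal.
V_out = (−2.5) + 29936 × 0.000152588 V = 2.06787 V.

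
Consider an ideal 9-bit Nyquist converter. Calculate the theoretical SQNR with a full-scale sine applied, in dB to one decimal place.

SNR ≈ 6.02·N + 1.76 dB = 6.02·9 + 1.76 = 55.94 dB.

55.9 dB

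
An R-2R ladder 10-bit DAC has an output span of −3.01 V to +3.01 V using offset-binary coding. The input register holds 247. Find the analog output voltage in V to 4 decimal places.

LSB = 6.02 V / 2^10 = 5.879 mV.
V_out = (−3.01) + 247 × 0.00587891 V = -1.55791 V.

-1.5579 V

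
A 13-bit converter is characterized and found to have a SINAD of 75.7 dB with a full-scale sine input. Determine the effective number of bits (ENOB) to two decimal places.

ENOB = (SINAD − 1.76) / 6.02 = (75.7 − 1.76)/6.02 = 12.282.

12.28 bits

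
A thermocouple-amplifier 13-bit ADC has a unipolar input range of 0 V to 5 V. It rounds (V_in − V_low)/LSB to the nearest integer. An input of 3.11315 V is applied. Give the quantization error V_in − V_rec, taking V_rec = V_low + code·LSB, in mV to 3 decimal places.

LSB = 5/2^13 = 0.610 mV.
(V_in − V_low)/LSB = (3.11315 − 0)/0.000610352 = 5100.5850 → code 5101 (round).
V_rec = 0 + 5101·0.000610352 = 3.1134033 V.
Error = 3.11315 − 3.1134033 = -0.00025332 V = -0.253 mV.

-0.253 mV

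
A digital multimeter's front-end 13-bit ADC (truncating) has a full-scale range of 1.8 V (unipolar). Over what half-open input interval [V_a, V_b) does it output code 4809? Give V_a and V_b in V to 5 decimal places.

LSB = 1.8/2^13 = 219.73 µV.
V_a = V_low + 4809·LSB = 1.05667 V; V_b = V_low + 4810·LSB = 1.05688 V.

[1.05667 V, 1.05688 V)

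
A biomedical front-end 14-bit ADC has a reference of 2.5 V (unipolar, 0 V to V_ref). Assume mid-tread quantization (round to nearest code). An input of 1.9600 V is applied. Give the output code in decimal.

code 12845

LSB = 2.5 V / 16384 = 152.59 µV.
Input sits at 12845.056 steps above V_low.
round(12845.056) = 12845.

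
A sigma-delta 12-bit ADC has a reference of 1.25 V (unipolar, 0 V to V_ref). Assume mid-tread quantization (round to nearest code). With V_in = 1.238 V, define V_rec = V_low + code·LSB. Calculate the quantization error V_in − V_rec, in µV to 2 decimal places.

-98.14 µV

One LSB is 1.25 V / 4096 = 305.18 µV.
Scaled input = 4056.6784 LSBs, so code = 4057.
Reconstructed: 1.2380981 V.
V_in − V_rec = -9.81445e-05 V = -98.14 µV.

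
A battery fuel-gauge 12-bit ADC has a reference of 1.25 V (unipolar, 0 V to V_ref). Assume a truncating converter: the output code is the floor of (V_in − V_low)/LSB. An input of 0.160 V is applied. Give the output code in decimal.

code 524

With 4096 levels over 1.25 V, one step is 305.18 µV.
Input sits at 524.288 steps above V_low.
So the output code is 524.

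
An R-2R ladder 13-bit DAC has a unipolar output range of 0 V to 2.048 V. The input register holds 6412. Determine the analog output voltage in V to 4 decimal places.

1.6030 V

LSB = 2.048 V / 2^13 = 250.00 µV.
V_out = 0 + 6412 × 0.00025 V = 1.603 V.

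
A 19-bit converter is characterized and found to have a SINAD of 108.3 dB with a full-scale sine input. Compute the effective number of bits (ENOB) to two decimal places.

17.70 bits

ENOB = (SINAD − 1.76) / 6.02 = (108.3 − 1.76)/6.02 = 17.698.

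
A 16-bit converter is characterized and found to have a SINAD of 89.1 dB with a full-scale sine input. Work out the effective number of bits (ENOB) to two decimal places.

14.51 bits

ENOB = (SINAD − 1.76) / 6.02 = (89.1 − 1.76)/6.02 = 14.508.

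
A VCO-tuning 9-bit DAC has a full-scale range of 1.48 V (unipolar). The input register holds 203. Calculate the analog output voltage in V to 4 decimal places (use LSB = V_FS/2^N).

0.5868 V

LSB = 1.48 V / 2^9 = 2.891 mV.
V_out = 0 + 203 × 0.00289062 V = 0.586797 V.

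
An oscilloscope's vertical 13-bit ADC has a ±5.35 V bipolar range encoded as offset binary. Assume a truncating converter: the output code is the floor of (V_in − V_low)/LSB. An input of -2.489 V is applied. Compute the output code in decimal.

With 8192 levels over 10.7 V, one step is 1.306 mV.
(V_in − V_low)/LSB = (-2.489 − (−5.35)) / 0.00130615 = 2190.403.
So the output code is 2190.

code 2190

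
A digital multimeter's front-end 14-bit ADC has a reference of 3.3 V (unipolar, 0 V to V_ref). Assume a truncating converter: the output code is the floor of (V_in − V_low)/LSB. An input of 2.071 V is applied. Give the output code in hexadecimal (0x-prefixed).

With 16384 levels over 3.3 V, one step is 201.42 µV.
(V_in − V_low)/LSB = (2.071 − 0) / 0.000201416 = 10282.201.
Floor → code 10282.
In hexadecimal (0x-prefixed): 0x282A.

code 0x282A (decimal 10282)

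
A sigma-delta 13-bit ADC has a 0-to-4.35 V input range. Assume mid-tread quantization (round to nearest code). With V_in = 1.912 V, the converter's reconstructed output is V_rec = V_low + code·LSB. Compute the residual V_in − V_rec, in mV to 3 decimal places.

-0.152 mV

LSB = 4.35/2^13 = 0.531 mV.
(V_in − V_low)/LSB = (1.912 − 0)/0.000531006 = 3600.7136 → code 3601 (round).
V_rec = 0 + 3601·0.000531006 = 1.9121521 V.
V_in − V_rec = -0.0001521 V = -0.152 mV.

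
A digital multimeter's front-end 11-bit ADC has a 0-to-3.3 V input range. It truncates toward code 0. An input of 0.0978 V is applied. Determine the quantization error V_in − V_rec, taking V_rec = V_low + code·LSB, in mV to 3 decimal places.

1.120 mV

One LSB is 3.3 V / 2048 = 1.611 mV.
Scaled input = 60.6953 LSBs, so code = 60.
Reconstructed: 0.096679688 V.
Error = 0.0978 − 0.096679688 = 0.00112031 V = 1.120 mV.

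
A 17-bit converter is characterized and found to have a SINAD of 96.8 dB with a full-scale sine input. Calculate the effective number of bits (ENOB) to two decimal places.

15.79 bits

ENOB = (SINAD − 1.76) / 6.02 = (96.8 − 1.76)/6.02 = 15.787.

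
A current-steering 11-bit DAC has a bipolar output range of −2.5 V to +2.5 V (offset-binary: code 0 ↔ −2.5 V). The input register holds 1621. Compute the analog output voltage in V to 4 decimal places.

1.4575 V

LSB = 5 V / 2^11 = 2.441 mV.
V_out = (−2.5) + 1621 × 0.00244141 V = 1.45752 V.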